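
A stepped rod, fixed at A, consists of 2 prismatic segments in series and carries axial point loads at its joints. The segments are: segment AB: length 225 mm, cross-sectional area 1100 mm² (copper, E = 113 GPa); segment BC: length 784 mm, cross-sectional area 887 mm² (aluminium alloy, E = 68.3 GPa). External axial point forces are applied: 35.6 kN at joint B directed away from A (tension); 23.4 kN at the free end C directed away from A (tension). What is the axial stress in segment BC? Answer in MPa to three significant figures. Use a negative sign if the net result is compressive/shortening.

26.4 MPa

Internal axial forces (sectioning from the free end, tension +): N_BC = 23.4 kN, N_AB = 59 kN.
σ_BC = N_BC/A_BC = 23400/887 = 26.38 MPa.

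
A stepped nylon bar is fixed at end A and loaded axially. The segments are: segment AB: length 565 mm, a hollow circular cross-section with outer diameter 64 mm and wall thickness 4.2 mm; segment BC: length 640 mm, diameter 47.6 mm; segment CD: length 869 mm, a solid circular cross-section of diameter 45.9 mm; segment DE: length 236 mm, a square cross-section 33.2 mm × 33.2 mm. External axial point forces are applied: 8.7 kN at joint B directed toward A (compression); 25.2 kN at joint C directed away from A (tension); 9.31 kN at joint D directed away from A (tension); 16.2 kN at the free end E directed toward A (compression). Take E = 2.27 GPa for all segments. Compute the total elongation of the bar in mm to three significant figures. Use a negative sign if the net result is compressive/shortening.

Internal axial forces (sectioning from the free end, tension +): N_DE = -16.2 kN, N_CD = -6.89 kN, N_BC = 18.31 kN, N_AB = 9.61 kN.
A_AB = 789 mm².
A_BC = 1780 mm².
A_CD = 1655 mm².
A_DE = 1102 mm².
δ_AB = 9610·565/(789·2270) = 3.031 mm
δ_BC = 18310·640/(1780·2270) = 2.901 mm
δ_CD = -6890·869/(1655·2270) = -1.594 mm
δ_DE = -16200·236/(1102·2270) = -1.528 mm
δ = Σδ_i = 2.81 mm.

2.81 mm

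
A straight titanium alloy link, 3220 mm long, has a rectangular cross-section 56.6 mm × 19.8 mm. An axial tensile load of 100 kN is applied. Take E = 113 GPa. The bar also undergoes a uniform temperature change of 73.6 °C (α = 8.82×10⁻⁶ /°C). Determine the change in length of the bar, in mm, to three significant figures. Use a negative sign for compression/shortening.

4.63 mm

A = 1121 mm².
δ_mech = NL/(AE) = 100000·3220/(1121·113000) = 2.543 mm.
δ_thermal = αLΔT = 8.82e-6·3220·73.6 = 2.09 mm.
δ = δ_mech + δ_thermal = 4.633 mm.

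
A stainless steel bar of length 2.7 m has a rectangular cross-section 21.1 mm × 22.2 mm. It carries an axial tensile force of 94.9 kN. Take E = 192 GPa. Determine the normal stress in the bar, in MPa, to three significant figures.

203 MPa

A = 468.4 mm².
σ = N/A = 94900/468.4 = 202.6 MPa.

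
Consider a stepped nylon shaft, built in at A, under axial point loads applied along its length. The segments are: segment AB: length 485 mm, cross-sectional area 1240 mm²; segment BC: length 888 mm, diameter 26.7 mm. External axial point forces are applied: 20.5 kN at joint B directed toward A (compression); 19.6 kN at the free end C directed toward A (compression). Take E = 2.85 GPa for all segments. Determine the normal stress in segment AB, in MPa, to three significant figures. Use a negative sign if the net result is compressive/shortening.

Internal axial forces (sectioning from the free end, tension +): N_BC = -19.6 kN, N_AB = -40.1 kN.
σ_AB = N_AB/A_AB = -40100/1240 = -32.34 MPa.

-32.3 MPa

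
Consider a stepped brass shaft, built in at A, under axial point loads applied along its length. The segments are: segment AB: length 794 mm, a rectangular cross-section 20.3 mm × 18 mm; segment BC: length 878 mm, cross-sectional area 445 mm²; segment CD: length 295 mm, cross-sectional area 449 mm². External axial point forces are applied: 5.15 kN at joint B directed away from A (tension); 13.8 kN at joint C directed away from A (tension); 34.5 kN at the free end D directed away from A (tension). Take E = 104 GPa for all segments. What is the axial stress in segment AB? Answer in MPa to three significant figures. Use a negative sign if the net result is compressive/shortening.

Internal axial forces (sectioning from the free end, tension +): N_CD = 34.5 kN, N_BC = 48.3 kN, N_AB = 53.45 kN.
A_AB = 365.4 mm².
σ_AB = N_AB/A_AB = 53450/365.4 = 146.3 MPa.

146 MPa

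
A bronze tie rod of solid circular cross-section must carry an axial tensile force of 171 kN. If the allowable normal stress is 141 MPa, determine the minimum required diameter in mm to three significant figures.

39.3 mm

Required area A ≥ P/σ_allow = 171000/141 = 1213 mm².
For a solid circular section, d ≥ √(4A/π) = 39.3 mm.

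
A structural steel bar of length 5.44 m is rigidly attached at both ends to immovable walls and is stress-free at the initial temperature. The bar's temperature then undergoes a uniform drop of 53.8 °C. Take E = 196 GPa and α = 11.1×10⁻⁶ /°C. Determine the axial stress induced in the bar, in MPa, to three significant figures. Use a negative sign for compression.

117 MPa

Free thermal expansion αLΔT = 11.1e-6 · 5440 · -53.8 = -3.249 mm.
The walls impose strain ε = −(-3.249)/5440 = 5.9718e-04; σ = Eε = 196000 · 5.9718e-04 = 117 MPa.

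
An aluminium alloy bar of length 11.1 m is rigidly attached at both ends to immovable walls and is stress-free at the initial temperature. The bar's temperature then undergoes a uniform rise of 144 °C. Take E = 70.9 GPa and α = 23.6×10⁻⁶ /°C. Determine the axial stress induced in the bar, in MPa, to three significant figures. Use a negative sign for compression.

Free thermal expansion αLΔT = 23.6e-6 · 11100 · 144 = 37.72 mm.
The walls impose strain ε = −(37.72)/11100 = -3.3984e-03; σ = Eε = 70900 · -3.3984e-03 = -240.9 MPa.

-241 MPa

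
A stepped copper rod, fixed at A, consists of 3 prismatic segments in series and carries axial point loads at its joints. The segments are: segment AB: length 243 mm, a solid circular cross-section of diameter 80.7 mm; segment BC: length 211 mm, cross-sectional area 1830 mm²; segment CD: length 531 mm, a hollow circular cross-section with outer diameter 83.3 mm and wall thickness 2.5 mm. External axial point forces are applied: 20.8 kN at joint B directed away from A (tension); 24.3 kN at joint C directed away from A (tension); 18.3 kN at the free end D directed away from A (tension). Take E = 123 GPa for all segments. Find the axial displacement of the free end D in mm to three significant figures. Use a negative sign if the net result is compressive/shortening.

Internal axial forces (sectioning from the free end, tension +): N_CD = 18.3 kN, N_BC = 42.6 kN, N_AB = 63.4 kN.
A_AB = 5115 mm².
A_CD = 634.6 mm².
δ_AB = 63400·243/(5115·123000) = 0.02449 mm
δ_BC = 42600·211/(1830·123000) = 0.03993 mm
δ_CD = 18300·531/(634.6·123000) = 0.1245 mm
δ = Σδ_i = 0.1889 mm.

0.189 mm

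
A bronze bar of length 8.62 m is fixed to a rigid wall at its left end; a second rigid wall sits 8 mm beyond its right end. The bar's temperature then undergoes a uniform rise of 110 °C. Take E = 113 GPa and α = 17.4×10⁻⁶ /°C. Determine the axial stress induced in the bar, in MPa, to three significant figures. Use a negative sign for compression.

Free thermal expansion αLΔT = 17.4e-6 · 8620 · 110 = 16.5 mm.
The walls engage after the gap closes; constrained expansion = 16.5 − 8 = 8.499 mm.
The walls impose strain ε = −(8.499)/8620 = -9.8593e-04; σ = Eε = 113000 · -9.8593e-04 = -111.4 MPa.

-111 MPa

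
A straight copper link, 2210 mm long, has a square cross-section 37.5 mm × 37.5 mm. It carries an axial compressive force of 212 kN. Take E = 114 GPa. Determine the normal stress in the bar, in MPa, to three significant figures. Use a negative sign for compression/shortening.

-151 MPa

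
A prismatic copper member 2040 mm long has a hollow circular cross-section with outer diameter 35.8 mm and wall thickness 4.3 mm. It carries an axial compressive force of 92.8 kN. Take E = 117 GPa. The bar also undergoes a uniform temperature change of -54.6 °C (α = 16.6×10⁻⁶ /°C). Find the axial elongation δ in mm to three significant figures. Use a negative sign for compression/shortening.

-5.65 mm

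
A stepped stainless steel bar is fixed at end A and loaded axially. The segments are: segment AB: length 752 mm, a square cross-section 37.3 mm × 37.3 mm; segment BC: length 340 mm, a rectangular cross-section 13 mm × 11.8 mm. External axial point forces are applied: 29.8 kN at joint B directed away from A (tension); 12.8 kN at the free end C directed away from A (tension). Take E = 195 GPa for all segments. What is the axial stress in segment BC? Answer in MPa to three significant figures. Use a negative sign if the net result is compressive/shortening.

83.4 MPa

Internal axial forces (sectioning from the free end, tension +): N_BC = 12.8 kN, N_AB = 42.6 kN.
A_BC = 153.4 mm².
σ_BC = N_BC/A_BC = 12800/153.4 = 83.44 MPa.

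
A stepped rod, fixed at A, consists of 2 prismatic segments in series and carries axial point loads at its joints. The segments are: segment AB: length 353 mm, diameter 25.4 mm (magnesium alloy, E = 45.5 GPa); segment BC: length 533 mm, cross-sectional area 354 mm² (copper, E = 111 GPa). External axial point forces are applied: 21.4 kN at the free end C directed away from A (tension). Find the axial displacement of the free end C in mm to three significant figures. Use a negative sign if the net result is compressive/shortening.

0.618 mm

Internal axial forces (sectioning from the free end, tension +): N_BC = 21.4 kN, N_AB = 21.4 kN.
A_AB = 506.7 mm².
δ_AB = 21400·353/(506.7·45500) = 0.3277 mm
δ_BC = 21400·533/(354·111000) = 0.2903 mm
δ = Σδ_i = 0.6179 mm.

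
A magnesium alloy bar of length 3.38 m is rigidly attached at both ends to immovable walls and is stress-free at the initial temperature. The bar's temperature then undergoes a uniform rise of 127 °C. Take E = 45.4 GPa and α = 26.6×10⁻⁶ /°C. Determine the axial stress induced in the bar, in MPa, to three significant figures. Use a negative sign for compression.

-153 MPa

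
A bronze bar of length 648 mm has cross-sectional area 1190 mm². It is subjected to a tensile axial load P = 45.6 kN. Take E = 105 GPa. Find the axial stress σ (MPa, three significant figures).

σ = N/A = 45600/1190 = 38.32 MPa.

38.3 MPa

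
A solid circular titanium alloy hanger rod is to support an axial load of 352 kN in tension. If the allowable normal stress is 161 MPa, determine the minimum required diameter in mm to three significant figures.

Required area A ≥ P/σ_allow = 352000/161 = 2186 mm².
For a solid circular section, d ≥ √(4A/π) = 52.76 mm.

52.8 mm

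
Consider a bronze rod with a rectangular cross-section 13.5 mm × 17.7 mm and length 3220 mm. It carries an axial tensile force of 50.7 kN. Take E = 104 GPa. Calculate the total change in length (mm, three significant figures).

6.57 mm

A = 238.9 mm².
δ_mech = NL/(AE) = 50700·3220/(238.9·104000) = 6.569 mm.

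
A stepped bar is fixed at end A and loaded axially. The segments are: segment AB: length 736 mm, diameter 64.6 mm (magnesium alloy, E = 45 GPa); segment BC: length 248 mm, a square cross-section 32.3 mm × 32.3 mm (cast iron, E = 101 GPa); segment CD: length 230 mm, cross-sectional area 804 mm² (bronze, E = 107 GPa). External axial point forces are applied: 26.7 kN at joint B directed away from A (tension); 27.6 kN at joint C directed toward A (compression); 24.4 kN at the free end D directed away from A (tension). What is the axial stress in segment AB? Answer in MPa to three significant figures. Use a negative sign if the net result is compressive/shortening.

7.17 MPa

Internal axial forces (sectioning from the free end, tension +): N_CD = 24.4 kN, N_BC = -3.2 kN, N_AB = 23.5 kN.
A_AB = 3278 mm².
σ_AB = N_AB/A_AB = 23500/3278 = 7.17 MPa.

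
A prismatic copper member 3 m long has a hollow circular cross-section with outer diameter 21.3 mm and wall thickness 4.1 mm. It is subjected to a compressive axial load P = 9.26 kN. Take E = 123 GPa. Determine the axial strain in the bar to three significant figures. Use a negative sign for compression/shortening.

-3.40e-04

A = 221.5 mm².
σ = N/A = -41.8 MPa; ε = σ/E = -41.8/123000 = -3.398e-04.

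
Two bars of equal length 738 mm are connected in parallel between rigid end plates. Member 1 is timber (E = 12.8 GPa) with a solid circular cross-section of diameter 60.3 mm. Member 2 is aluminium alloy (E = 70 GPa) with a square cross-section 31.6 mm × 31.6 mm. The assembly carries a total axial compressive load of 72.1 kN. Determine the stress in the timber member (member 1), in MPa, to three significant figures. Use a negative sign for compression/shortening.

-8.67 MPa

A_1 = 2856 mm².
A_2 = 998.6 mm².
Equal strain + equilibrium ⇒ each member carries load in proportion to AE: A₁E₁ = 36550000 N, A₂E₂ = 69900000 N, ΣAE = 106500000 N.
σ₁ = P·E₁/ΣAE = -72100·12800/106500000 = -8.669 MPa.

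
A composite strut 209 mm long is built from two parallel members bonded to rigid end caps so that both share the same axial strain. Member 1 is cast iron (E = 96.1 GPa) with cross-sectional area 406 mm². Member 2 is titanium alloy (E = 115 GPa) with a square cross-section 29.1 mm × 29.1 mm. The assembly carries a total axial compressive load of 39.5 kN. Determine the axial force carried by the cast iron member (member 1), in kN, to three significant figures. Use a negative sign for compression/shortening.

-11.3 kN

A_2 = 846.8 mm².
Equal strain + equilibrium ⇒ each member carries load in proportion to AE: A₁E₁ = 39020000 N, A₂E₂ = 97380000 N, ΣAE = 136400000 N.
F₁ = P·A₁E₁/ΣAE = -39500·39020000/136400000 = -11300 N.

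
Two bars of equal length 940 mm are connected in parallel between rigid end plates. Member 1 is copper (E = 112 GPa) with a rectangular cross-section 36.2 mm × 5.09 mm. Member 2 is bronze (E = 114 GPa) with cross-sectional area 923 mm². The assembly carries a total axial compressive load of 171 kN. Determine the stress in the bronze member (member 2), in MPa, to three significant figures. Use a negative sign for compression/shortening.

-155 MPa

A_1 = 184.3 mm².
Equal strain + equilibrium ⇒ each member carries load in proportion to AE: A₁E₁ = 20640000 N, A₂E₂ = 105200000 N, ΣAE = 125900000 N.
σ₂ = P·E₂/ΣAE = -171000·114000/125900000 = -154.9 MPa.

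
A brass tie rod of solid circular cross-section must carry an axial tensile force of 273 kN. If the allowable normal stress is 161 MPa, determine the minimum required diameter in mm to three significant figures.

46.5 mm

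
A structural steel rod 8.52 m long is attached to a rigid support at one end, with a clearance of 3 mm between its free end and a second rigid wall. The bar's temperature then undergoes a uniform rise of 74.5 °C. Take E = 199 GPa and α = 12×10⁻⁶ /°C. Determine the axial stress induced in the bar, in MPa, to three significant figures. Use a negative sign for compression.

Free thermal expansion αLΔT = 12e-6 · 8520 · 74.5 = 7.617 mm.
The walls engage after the gap closes; constrained expansion = 7.617 − 3 = 4.617 mm.
The walls impose strain ε = −(4.617)/8520 = -5.4189e-04; σ = Eε = 199000 · -5.4189e-04 = -107.8 MPa.

-108 MPa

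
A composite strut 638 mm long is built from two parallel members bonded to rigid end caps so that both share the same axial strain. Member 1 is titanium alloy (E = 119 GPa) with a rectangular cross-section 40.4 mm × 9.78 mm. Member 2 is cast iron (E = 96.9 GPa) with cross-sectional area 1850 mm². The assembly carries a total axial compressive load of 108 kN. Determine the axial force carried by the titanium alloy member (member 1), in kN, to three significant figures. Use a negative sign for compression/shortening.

A_1 = 395.1 mm².
Equal strain + equilibrium ⇒ each member carries load in proportion to AE: A₁E₁ = 47020000 N, A₂E₂ = 179300000 N, ΣAE = 226300000 N.
F₁ = P·A₁E₁/ΣAE = -108000·47020000/226300000 = -22440 N.

-22.4 kN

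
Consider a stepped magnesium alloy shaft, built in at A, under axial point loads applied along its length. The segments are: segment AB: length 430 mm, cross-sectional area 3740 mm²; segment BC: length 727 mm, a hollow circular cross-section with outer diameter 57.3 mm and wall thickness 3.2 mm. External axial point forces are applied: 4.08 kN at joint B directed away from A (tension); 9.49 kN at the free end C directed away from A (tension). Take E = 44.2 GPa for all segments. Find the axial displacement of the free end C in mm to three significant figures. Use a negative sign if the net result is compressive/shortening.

0.322 mm

Internal axial forces (sectioning from the free end, tension +): N_BC = 9.49 kN, N_AB = 13.57 kN.
A_BC = 543.9 mm².
δ_AB = 13570·430/(3740·44200) = 0.0353 mm
δ_BC = 9490·727/(543.9·44200) = 0.287 mm
δ = Σδ_i = 0.3223 mm.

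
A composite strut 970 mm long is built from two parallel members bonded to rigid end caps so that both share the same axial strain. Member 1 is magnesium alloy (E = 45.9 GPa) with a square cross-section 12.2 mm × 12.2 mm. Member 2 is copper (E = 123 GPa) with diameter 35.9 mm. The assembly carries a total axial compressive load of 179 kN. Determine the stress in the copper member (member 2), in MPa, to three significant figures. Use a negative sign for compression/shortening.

A_1 = 148.8 mm².
A_2 = 1012 mm².
Equal strain + equilibrium ⇒ each member carries load in proportion to AE: A₁E₁ = 6832000 N, A₂E₂ = 124500000 N, ΣAE = 131300000 N.
σ₂ = P·E₂/ΣAE = -179000·123000/131300000 = -167.6 MPa.

-168 MPa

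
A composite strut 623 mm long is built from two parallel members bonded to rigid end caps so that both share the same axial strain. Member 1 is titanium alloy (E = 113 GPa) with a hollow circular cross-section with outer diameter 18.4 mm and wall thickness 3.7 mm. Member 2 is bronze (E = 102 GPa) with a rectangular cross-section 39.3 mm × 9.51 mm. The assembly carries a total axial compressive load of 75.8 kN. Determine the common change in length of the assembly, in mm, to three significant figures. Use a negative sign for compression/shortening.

A_1 = 170.9 mm².
A_2 = 373.7 mm².
Equal strain + equilibrium ⇒ each member carries load in proportion to AE: A₁E₁ = 19310000 N, A₂E₂ = 38120000 N, ΣAE = 57430000 N.
δ = PL/ΣAE = -75800·623/57430000 = -0.8223 mm.

-0.822 mm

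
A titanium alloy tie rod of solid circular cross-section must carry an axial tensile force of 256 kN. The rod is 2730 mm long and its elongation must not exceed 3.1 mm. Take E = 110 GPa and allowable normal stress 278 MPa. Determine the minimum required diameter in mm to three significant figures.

Required area A ≥ P/σ_allow = 256000/278 = 920.9 mm².
For a solid circular section, d ≥ √(4A/π) = 34.24 mm.
Elongation limit: A ≥ PL/(Eδ_allow) = 256000·2730/(110000·3.1) = 2050 mm² ⇒ d ≥ 51.08 mm.
The elongation limit governs.

51.1 mm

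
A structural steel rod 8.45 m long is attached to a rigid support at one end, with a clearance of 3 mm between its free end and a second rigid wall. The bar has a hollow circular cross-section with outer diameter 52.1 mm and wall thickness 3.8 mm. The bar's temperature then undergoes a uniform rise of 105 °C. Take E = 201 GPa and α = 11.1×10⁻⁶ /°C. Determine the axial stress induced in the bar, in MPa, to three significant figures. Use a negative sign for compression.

-163 MPa

Free thermal expansion αLΔT = 11.1e-6 · 8450 · 105 = 9.848 mm.
The walls engage after the gap closes; constrained expansion = 9.848 − 3 = 6.848 mm.
The walls impose strain ε = −(6.848)/8450 = -8.1047e-04; σ = Eε = 201000 · -8.1047e-04 = -162.9 MPa.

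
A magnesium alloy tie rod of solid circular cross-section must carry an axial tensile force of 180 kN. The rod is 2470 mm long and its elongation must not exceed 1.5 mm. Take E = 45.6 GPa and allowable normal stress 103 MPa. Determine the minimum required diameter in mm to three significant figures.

91.0 mm

Required area A ≥ P/σ_allow = 180000/103 = 1748 mm².
For a solid circular section, d ≥ √(4A/π) = 47.17 mm.
Elongation limit: A ≥ PL/(Eδ_allow) = 180000·2470/(45600·1.5) = 6500 mm² ⇒ d ≥ 90.97 mm.
The elongation limit governs.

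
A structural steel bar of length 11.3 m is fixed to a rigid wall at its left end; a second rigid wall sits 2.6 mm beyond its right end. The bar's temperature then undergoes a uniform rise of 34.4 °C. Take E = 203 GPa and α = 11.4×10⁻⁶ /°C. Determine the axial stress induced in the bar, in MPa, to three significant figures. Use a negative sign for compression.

-32.9 MPa

Free thermal expansion αLΔT = 11.4e-6 · 11300 · 34.4 = 4.431 mm.
The walls engage after the gap closes; constrained expansion = 4.431 − 2.6 = 1.831 mm.
The walls impose strain ε = −(1.831)/11300 = -1.6207e-04; σ = Eε = 203000 · -1.6207e-04 = -32.9 MPa.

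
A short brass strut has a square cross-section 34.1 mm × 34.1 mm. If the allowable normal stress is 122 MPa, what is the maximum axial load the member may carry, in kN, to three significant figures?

A = 1163 mm².
P_max = σ_allow · A = 122 · 1163 = 141900 N = 141.9 kN.

142 kN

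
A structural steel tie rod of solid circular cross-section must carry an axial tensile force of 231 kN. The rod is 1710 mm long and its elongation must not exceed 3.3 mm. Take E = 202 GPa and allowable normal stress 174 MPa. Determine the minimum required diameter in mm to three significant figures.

Required area A ≥ P/σ_allow = 231000/174 = 1328 mm².
For a solid circular section, d ≥ √(4A/π) = 41.11 mm.
Elongation limit: A ≥ PL/(Eδ_allow) = 231000·1710/(202000·3.3) = 592.6 mm² ⇒ d ≥ 27.47 mm.
The stress limit governs.

41.1 mm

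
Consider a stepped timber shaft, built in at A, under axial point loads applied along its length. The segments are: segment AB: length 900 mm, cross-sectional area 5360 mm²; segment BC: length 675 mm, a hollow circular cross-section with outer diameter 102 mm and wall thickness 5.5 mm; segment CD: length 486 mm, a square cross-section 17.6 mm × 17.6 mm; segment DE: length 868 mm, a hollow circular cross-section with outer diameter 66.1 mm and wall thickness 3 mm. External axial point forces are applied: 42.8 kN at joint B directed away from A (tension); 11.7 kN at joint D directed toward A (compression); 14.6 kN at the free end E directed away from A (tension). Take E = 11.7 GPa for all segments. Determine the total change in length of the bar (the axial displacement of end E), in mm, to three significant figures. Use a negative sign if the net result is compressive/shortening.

2.97 mm

Internal axial forces (sectioning from the free end, tension +): N_DE = 14.6 kN, N_CD = 2.9 kN, N_BC = 2.9 kN, N_AB = 45.7 kN.
A_BC = 1667 mm².
A_CD = 309.8 mm².
A_DE = 594.7 mm².
δ_AB = 45700·900/(5360·11700) = 0.6559 mm
δ_BC = 2900·675/(1667·11700) = 0.1003 mm
δ_CD = 2900·486/(309.8·11700) = 0.3889 mm
δ_DE = 14600·868/(594.7·11700) = 1.821 mm
δ = Σδ_i = 2.966 mm.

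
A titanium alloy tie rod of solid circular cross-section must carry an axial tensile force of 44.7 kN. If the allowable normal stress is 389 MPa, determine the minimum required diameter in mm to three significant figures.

Required area A ≥ P/σ_allow = 44700/389 = 114.9 mm².
For a solid circular section, d ≥ √(4A/π) = 12.1 mm.

12.1 mm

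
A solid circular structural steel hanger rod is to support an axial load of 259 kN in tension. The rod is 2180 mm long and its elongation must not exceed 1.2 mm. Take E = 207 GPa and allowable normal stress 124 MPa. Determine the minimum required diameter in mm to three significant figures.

Required area A ≥ P/σ_allow = 259000/124 = 2089 mm².
For a solid circular section, d ≥ √(4A/π) = 51.57 mm.
Elongation limit: A ≥ PL/(Eδ_allow) = 259000·2180/(207000·1.2) = 2273 mm² ⇒ d ≥ 53.8 mm.
The elongation limit governs.

53.8 mm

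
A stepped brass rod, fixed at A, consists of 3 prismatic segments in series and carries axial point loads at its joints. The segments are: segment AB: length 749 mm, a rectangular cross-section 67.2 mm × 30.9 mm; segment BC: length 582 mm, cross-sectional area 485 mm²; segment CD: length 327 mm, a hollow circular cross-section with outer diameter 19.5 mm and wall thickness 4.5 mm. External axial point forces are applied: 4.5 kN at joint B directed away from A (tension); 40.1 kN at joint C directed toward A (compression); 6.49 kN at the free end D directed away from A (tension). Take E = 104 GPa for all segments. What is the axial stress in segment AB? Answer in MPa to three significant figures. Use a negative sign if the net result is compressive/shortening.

-14.0 MPa

Internal axial forces (sectioning from the free end, tension +): N_CD = 6.49 kN, N_BC = -33.61 kN, N_AB = -29.11 kN.
A_AB = 2076 mm².
σ_AB = N_AB/A_AB = -29110/2076 = -14.02 MPa.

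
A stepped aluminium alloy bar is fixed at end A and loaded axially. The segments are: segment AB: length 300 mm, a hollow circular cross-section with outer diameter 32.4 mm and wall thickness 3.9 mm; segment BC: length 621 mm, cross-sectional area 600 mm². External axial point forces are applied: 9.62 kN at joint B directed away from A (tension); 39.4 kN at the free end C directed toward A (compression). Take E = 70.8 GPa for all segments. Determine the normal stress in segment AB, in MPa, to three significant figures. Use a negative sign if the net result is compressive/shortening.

Internal axial forces (sectioning from the free end, tension +): N_BC = -39.4 kN, N_AB = -29.78 kN.
A_AB = 349.2 mm².
σ_AB = N_AB/A_AB = -29780/349.2 = -85.28 MPa.

-85.3 MPa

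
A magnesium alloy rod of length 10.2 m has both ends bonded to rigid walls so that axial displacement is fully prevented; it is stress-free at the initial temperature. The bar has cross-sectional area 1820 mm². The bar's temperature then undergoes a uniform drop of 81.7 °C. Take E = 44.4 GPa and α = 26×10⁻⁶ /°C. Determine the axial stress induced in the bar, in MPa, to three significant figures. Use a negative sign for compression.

Free thermal expansion αLΔT = 26e-6 · 10200 · -81.7 = -21.67 mm.
The walls impose strain ε = −(-21.67)/10200 = 2.1242e-03; σ = Eε = 44400 · 2.1242e-03 = 94.31 MPa.

94.3 MPa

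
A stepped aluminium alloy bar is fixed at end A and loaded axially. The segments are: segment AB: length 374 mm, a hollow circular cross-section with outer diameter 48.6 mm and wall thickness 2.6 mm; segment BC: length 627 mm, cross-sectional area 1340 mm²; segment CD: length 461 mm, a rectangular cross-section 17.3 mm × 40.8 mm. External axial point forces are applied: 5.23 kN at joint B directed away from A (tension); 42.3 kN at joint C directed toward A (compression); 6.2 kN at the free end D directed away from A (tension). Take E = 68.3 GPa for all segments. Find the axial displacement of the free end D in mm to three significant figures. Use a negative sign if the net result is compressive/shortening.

-0.638 mm

Internal axial forces (sectioning from the free end, tension +): N_CD = 6.2 kN, N_BC = -36.1 kN, N_AB = -30.87 kN.
A_AB = 375.7 mm².
A_CD = 705.8 mm².
δ_AB = -30870·374/(375.7·68300) = -0.4499 mm
δ_BC = -36100·627/(1340·68300) = -0.2473 mm
δ_CD = 6200·461/(705.8·68300) = 0.05929 mm
δ = Σδ_i = -0.6379 mm.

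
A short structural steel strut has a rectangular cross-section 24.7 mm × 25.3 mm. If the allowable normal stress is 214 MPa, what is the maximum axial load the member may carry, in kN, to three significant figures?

A = 624.9 mm².
P_max = σ_allow · A = 214 · 624.9 = 133700 N = 133.7 kN.

134 kN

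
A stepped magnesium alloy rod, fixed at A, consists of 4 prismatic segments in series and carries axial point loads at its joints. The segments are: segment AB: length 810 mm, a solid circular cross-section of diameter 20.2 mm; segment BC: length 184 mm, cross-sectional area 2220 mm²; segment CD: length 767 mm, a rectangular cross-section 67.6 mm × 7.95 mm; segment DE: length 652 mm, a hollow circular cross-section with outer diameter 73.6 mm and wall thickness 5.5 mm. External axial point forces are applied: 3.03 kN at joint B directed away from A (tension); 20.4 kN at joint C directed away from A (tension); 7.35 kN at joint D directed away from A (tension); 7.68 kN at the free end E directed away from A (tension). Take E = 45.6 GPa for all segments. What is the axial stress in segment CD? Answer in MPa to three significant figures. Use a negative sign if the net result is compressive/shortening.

28.0 MPa

Internal axial forces (sectioning from the free end, tension +): N_DE = 7.68 kN, N_CD = 15.03 kN, N_BC = 35.43 kN, N_AB = 38.46 kN.
A_CD = 537.4 mm².
σ_CD = N_CD/A_CD = 15030/537.4 = 27.97 MPa.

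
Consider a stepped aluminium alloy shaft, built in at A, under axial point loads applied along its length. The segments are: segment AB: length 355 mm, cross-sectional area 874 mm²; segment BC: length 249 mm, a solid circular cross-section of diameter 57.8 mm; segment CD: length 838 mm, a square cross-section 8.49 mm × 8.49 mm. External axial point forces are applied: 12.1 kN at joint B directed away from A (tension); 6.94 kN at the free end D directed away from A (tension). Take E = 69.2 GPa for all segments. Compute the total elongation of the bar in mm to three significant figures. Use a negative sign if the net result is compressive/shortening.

1.29 mm

Internal axial forces (sectioning from the free end, tension +): N_CD = 6.94 kN, N_BC = 6.94 kN, N_AB = 19.04 kN.
A_BC = 2624 mm².
A_CD = 72.08 mm².
δ_AB = 19040·355/(874·69200) = 0.1118 mm
δ_BC = 6940·249/(2624·69200) = 0.009517 mm
δ_CD = 6940·838/(72.08·69200) = 1.166 mm
δ = Σδ_i = 1.287 mm.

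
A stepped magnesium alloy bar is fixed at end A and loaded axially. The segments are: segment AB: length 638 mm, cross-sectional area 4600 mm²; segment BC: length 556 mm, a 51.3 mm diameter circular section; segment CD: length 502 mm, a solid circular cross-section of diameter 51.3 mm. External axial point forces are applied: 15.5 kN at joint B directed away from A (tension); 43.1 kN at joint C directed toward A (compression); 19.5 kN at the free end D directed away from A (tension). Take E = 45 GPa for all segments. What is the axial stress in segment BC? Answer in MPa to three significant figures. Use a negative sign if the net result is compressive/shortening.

-11.4 MPa

Internal axial forces (sectioning from the free end, tension +): N_CD = 19.5 kN, N_BC = -23.6 kN, N_AB = -8.1 kN.
A_BC = 2067 mm².
σ_BC = N_BC/A_BC = -23600/2067 = -11.42 MPa.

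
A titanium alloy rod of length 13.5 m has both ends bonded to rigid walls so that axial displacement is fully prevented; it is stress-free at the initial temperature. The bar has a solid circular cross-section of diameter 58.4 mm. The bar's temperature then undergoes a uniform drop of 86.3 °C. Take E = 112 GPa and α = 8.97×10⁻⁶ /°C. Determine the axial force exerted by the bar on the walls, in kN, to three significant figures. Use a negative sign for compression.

232 kN

Free thermal expansion αLΔT = 8.97e-6 · 13500 · -86.3 = -10.45 mm.
The walls impose strain ε = −(-10.45)/13500 = 7.7411e-04; σ = Eε = 112000 · 7.7411e-04 = 86.7 MPa.
Wall reaction R = σ·A = 86.7·2679 = 232200 N = 232.2 kN.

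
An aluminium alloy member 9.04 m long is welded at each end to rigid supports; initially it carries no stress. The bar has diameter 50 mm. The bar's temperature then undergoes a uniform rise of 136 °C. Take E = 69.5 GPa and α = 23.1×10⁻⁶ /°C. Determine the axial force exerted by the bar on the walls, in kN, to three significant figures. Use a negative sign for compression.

-429 kN

Free thermal expansion αLΔT = 23.1e-6 · 9040 · 136 = 28.4 mm.
The walls impose strain ε = −(28.4)/9040 = -3.1416e-03; σ = Eε = 69500 · -3.1416e-03 = -218.3 MPa.
Wall reaction R = σ·A = -218.3·1963 = -428700 N = -428.7 kN.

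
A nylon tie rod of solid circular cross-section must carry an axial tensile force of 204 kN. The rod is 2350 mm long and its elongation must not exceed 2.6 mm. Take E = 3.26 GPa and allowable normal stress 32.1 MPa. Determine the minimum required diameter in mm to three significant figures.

268 mm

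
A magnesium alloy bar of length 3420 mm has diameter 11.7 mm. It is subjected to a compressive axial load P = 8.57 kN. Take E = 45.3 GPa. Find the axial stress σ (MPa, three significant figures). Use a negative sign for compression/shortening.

A = 107.5 mm².
σ = N/A = -8570/107.5 = -79.71 MPa.

-79.7 MPa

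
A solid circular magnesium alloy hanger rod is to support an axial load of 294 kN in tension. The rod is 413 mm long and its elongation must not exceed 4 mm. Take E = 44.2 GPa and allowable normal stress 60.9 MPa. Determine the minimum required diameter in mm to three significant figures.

Required area A ≥ P/σ_allow = 294000/60.9 = 4828 mm².
For a solid circular section, d ≥ √(4A/π) = 78.4 mm.
Elongation limit: A ≥ PL/(Eδ_allow) = 294000·413/(44200·4) = 686.8 mm² ⇒ d ≥ 29.57 mm.
The stress limit governs.

78.4 mm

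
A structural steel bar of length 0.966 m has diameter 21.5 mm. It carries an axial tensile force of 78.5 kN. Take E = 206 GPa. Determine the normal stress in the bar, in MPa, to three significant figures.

216 MPa

A = 363.1 mm².
σ = N/A = 78500/363.1 = 216.2 MPa.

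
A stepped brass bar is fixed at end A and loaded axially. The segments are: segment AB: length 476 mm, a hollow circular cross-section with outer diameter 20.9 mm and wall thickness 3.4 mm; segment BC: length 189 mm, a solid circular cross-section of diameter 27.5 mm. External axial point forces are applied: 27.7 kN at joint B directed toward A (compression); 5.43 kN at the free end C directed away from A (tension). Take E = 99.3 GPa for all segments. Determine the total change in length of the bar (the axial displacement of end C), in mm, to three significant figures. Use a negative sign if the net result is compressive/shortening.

-0.554 mm

Internal axial forces (sectioning from the free end, tension +): N_BC = 5.43 kN, N_AB = -22.27 kN.
A_AB = 186.9 mm².
A_BC = 594 mm².
δ_AB = -22270·476/(186.9·99300) = -0.5711 mm
δ_BC = 5430·189/(594·99300) = 0.0174 mm
δ = Σδ_i = -0.5537 mm.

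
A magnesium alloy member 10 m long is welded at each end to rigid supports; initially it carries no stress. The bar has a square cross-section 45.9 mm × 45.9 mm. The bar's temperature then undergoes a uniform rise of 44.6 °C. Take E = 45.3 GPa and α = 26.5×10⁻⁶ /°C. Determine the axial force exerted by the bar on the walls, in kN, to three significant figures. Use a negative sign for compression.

Free thermal expansion αLΔT = 26.5e-6 · 10000 · 44.6 = 11.82 mm.
The walls impose strain ε = −(11.82)/10000 = -1.1819e-03; σ = Eε = 45300 · -1.1819e-03 = -53.54 MPa.
Wall reaction R = σ·A = -53.54·2107 = -112800 N = -112.8 kN.

-113 kN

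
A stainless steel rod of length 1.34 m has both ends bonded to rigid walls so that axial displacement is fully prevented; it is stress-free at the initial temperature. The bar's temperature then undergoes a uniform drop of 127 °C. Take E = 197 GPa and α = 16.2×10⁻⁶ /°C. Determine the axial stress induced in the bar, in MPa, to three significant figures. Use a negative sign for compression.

Free thermal expansion αLΔT = 16.2e-6 · 1340 · -127 = -2.757 mm.
The walls impose strain ε = −(-2.757)/1340 = 2.0574e-03; σ = Eε = 197000 · 2.0574e-03 = 405.3 MPa.

405 MPa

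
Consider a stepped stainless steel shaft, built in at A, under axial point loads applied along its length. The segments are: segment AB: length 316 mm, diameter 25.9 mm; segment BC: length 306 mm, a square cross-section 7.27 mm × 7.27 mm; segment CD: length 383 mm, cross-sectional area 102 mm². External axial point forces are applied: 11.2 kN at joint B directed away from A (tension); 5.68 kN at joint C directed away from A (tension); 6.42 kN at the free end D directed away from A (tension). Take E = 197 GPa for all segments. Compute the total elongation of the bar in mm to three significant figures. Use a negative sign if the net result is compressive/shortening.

Internal axial forces (sectioning from the free end, tension +): N_CD = 6.42 kN, N_BC = 12.1 kN, N_AB = 23.3 kN.
A_AB = 526.9 mm².
A_BC = 52.85 mm².
δ_AB = 23300·316/(526.9·197000) = 0.07094 mm
δ_BC = 12100·306/(52.85·197000) = 0.3556 mm
δ_CD = 6420·383/(102·197000) = 0.1224 mm
δ = Σδ_i = 0.5489 mm.

0.549 mm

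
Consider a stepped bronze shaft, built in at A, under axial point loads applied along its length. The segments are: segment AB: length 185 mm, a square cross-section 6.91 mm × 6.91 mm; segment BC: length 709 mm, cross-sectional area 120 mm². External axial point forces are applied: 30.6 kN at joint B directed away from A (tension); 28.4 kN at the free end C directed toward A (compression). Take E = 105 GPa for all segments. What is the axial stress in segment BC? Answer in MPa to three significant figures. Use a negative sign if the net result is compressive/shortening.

Internal axial forces (sectioning from the free end, tension +): N_BC = -28.4 kN, N_AB = 2.2 kN.
σ_BC = N_BC/A_BC = -28400/120 = -236.7 MPa.

-237 MPa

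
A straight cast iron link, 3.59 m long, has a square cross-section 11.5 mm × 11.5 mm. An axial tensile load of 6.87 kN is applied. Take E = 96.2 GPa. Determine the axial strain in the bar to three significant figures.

5.40e-04

A = 132.2 mm².
σ = N/A = 51.95 MPa; ε = σ/E = 51.95/96200 = 5.400e-04.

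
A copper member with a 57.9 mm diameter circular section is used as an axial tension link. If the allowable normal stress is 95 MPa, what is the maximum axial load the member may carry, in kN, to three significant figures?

250 kN

A = 2633 mm².
P_max = σ_allow · A = 95 · 2633 = 250100 N = 250.1 kN.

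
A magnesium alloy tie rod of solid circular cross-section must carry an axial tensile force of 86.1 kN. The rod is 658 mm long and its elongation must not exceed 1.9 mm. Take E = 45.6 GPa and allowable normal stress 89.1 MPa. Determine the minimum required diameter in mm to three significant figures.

Required area A ≥ P/σ_allow = 86100/89.1 = 966.3 mm².
For a solid circular section, d ≥ √(4A/π) = 35.08 mm.
Elongation limit: A ≥ PL/(Eδ_allow) = 86100·658/(45600·1.9) = 653.9 mm² ⇒ d ≥ 28.85 mm.
The stress limit governs.

35.1 mm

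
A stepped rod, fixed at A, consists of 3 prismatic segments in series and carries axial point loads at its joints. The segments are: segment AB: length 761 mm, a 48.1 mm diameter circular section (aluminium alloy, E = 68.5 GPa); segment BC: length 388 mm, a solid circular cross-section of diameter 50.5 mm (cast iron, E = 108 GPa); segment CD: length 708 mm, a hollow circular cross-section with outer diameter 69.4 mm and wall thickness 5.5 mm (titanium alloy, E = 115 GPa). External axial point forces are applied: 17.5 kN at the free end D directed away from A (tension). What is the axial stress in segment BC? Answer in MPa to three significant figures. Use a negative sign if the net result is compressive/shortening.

8.74 MPa

Internal axial forces (sectioning from the free end, tension +): N_CD = 17.5 kN, N_BC = 17.5 kN, N_AB = 17.5 kN.
A_BC = 2003 mm².
σ_BC = N_BC/A_BC = 17500/2003 = 8.737 MPa.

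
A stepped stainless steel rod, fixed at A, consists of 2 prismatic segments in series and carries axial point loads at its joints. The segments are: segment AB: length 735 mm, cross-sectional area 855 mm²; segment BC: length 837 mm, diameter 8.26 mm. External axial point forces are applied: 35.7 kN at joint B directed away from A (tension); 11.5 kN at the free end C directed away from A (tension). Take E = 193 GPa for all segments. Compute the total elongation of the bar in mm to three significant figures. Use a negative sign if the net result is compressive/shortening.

Internal axial forces (sectioning from the free end, tension +): N_BC = 11.5 kN, N_AB = 47.2 kN.
A_BC = 53.59 mm².
δ_AB = 47200·735/(855·193000) = 0.2102 mm
δ_BC = 11500·837/(53.59·193000) = 0.9307 mm
δ = Σδ_i = 1.141 mm.

1.14 mm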